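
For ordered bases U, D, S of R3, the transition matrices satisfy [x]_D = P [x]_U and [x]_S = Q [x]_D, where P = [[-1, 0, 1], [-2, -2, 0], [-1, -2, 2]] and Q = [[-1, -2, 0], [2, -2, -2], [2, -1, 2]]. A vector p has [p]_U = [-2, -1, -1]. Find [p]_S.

First [p]_D = P [p]_U = [1, 6, 2].
Then [p]_S = Q [p]_D = [-13, -14, 0].

[-13, -14, 0]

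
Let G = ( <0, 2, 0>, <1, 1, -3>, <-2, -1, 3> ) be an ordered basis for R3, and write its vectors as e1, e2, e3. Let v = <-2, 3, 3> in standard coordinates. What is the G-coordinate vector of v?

We seek scalars with c_1 e1 + ... + c_3 e3 = v; equivalently solve M c = v where the columns of M are e1, ..., e3.
Solving this 3x3 system gives c = (2, 0, 1).
Check: 2e1 + 0·e2 + e3 = <-2, 3, 3>.

<2, 0, 1>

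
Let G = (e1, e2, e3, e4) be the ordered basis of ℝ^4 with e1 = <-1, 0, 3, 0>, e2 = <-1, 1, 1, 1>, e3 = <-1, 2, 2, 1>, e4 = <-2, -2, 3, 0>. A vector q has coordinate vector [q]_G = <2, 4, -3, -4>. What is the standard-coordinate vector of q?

<5, 6, -8, 1>

By definition q = 2e1 + 4e2 - 3e3 - 4e4.
Summing componentwise gives <5, 6, -8, 1>.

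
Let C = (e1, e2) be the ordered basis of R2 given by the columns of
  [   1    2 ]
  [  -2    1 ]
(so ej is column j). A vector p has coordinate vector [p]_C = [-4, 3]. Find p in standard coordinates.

[2, 11]

By definition p = -4e1 + 3e2.
Summing componentwise gives [2, 11].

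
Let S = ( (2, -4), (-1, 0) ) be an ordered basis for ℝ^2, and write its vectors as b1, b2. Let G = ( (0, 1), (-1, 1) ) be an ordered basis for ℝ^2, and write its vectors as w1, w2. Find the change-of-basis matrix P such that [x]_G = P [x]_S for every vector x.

[[-2, -1], [-2, 1]]

Take x = bj: its S-coordinates are the j-th standard unit vector, so P e_j — column j of P — equals [bj]_G.
b1 = -2w1 - 2w2, giving column 1 = (-2, -2); repeating for each j gives P = [[-2, -1], [-2, 1]].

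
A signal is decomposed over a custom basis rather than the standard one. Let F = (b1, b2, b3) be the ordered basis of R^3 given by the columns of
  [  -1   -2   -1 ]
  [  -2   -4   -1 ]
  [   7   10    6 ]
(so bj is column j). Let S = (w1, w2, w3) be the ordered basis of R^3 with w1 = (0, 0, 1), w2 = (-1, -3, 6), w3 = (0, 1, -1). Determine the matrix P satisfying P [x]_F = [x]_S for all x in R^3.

Take x = bj: its F-coordinates are the j-th standard unit vector, so P e_j — column j of P — equals [bj]_S.
b1 = 2w1 + w2 + w3, giving column 1 = (2, 1, 1); repeating for each j gives P = [[2, 0, 2], [1, 2, 1], [1, 2, 2]].

[[2, 0, 2], [1, 2, 1], [1, 2, 2]]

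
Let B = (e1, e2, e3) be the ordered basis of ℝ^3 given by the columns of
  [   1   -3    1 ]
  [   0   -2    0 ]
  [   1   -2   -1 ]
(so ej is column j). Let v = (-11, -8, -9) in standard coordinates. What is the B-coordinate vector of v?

(0, 4, 1)

Write v = c_1 e1 + ... + c_3 e3 and solve for the c_i.
Gaussian elimination on [M | v] yields c = (0, 4, 1).
Check: 0·e1 + 4e2 + e3 = (-11, -8, -9).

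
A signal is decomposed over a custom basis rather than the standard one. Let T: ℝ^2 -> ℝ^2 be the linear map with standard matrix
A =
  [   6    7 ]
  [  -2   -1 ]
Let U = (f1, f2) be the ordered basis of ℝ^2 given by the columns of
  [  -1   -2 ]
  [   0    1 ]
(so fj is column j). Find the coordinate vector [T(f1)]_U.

Compute T(f1) = A f1 = [-6, 2] in standard coordinates.
Then write this in U-coordinates: solve for y in y_1 f1 + y_2 f2 = [-6, 2].
This gives y = [2, 2], which is column 1 of [T]_U.

[2, 2]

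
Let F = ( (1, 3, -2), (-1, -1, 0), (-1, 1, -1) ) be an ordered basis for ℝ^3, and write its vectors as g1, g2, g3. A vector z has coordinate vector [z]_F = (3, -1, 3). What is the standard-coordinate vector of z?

By definition z = 3g1 - g2 + 3g3.
Summing componentwise gives (1, 13, -9).

(1, 13, -9)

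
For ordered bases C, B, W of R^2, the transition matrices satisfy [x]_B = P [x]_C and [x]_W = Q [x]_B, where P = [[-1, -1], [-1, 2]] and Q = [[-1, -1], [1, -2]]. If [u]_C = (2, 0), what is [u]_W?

(4, 2)

Apply P to get B-coordinates (-2, -2), then Q to get W-coordinates.
The result is [u]_W = (4, 2).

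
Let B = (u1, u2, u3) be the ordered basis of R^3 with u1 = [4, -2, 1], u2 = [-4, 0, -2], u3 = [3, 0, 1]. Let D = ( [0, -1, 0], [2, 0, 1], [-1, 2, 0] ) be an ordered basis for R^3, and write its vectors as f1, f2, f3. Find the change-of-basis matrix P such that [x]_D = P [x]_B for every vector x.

[[-2, 0, -2], [1, -2, 1], [-2, 0, -1]]

Let M have columns uj and N have columns fj. Then for every x, N [x]_D = x = M [x]_B, so P = N^(-1) M.
Since det N = 1, N^(-1) has integer entries; multiplying gives P = [[-2, 0, -2], [1, -2, 1], [-2, 0, -1]].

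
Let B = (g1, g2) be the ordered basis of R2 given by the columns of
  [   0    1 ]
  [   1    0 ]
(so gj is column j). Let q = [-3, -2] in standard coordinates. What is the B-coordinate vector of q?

[-2, -3]

Write q = c_1 g1 + c_2 g2 and solve for the c_i.
System: 0c_1 + c_2 = -3, c_1 + 0c_2 = -2; solving gives c_1 = -2, c_2 = -3.
Check: -2g1 - 3g2 = [-3, -2].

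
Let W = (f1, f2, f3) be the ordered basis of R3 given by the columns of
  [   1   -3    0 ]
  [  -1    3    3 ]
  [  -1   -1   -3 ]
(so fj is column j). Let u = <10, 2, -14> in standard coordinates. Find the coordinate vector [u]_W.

[u]_W is the unique c with M c = u, where M has columns f1, ..., f3.
Solving this 3x3 system gives c = (4, -2, 4).
Check: 4f1 - 2f2 + 4f3 = <10, 2, -14>.

<4, -2, 4>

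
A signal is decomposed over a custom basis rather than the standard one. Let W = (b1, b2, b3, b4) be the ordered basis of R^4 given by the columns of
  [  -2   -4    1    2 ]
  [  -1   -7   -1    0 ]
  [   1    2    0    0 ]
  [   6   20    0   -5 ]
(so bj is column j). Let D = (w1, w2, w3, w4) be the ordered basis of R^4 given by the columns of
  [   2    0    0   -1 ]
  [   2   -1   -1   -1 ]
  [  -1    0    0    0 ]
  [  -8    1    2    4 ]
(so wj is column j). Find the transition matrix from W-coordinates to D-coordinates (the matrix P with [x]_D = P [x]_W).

[[-1, -2, 0, 0], [0, 2, 0, 1], [-1, 1, 2, 1], [0, 0, -1, -2]]

Let M have columns bj and N have columns wj. Then for every x, N [x]_D = x = M [x]_W, so P = N^(-1) M.
Since det N = -1, N^(-1) has integer entries; multiplying gives P = [[-1, -2, 0, 0], [0, 2, 0, 1], [-1, 1, 2, 1], [0, 0, -1, -2]].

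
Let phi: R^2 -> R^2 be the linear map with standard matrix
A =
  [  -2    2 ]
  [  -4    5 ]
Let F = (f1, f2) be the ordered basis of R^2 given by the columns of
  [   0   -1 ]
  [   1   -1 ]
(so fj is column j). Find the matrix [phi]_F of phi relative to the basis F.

The j-th column of [phi]_F is [phi(fj)]_F.
phi(f1) = A f1 = <2, 5> = 3f1 - 2f2, so column 1 is <3, -2>.
Repeating for f2 and assembling the columns gives [[3, -1], [-2, 0]].

[[3, -1], [-2, 0]]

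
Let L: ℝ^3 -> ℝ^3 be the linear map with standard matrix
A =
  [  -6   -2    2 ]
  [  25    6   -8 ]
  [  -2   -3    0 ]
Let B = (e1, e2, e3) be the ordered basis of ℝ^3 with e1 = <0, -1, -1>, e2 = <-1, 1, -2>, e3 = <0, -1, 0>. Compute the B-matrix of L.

The j-th column of [L]_B is [L(ej)]_B.
L(e1) = A e1 = <0, 2, 3> = -3e1 + 0·e2 + e3, so column 1 is <-3, 0, 1>.
Repeating for e2, e3 and assembling the columns gives [[-3, 1, 1], [0, 0, -2], [1, 2, 3]].

[[-3, 1, 1], [0, 0, -2], [1, 2, 3]]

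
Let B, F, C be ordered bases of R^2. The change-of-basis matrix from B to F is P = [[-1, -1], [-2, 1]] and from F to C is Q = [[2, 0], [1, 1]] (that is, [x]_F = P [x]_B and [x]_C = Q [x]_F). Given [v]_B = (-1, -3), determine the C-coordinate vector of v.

Composing the changes, [v]_C = Q P [v]_B.
Q P = [[-2, -2], [-3, 0]]; applying this to (-1, -3) gives (8, 3).

(8, 3)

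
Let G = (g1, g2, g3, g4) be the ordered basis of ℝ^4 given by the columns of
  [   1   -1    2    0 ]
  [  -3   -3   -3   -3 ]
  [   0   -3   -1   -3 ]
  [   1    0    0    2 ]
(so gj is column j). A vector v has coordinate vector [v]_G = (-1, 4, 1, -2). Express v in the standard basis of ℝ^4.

(-3, -6, -7, -5)

v = M [v]_G, where M has columns g1, ..., g4.
Carrying out the matrix-vector product, v = (-3, -6, -7, -5).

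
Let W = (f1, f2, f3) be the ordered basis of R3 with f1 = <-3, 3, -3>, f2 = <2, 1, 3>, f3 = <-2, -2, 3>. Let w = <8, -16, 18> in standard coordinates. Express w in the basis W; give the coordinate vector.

<-4, 0, 2>

Write w = c_1 f1 + ... + c_3 f3 and solve for the c_i.
Row-reducing the augmented matrix [M | w] gives c = (-4, 0, 2).
Check: -4f1 + 0·f2 + 2f3 = <8, -16, 18>.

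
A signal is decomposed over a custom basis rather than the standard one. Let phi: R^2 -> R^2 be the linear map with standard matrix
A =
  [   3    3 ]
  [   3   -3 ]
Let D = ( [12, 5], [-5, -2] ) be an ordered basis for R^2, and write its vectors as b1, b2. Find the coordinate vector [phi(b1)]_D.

[3, -3]

Column 1 of [phi]_D is the D-coordinate vector of phi(b1).
In standard coordinates phi(b1) = A b1 = [51, 21].
Converting to D: [51, 21] = 3b1 - 3b2, so the coordinate vector is [3, -3].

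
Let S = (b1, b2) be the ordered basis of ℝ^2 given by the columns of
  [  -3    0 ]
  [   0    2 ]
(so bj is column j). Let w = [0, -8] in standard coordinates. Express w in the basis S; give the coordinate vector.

We seek scalars with c_1 b1 + c_2 b2 = w; equivalently solve M c = w where the columns of M are b1, b2.
System: -3c_1 + 0c_2 = 0, 0c_1 + 2c_2 = -8; solving gives c_1 = 0, c_2 = -4.
Check: 0·b1 - 4b2 = [0, -8].

[0, -4]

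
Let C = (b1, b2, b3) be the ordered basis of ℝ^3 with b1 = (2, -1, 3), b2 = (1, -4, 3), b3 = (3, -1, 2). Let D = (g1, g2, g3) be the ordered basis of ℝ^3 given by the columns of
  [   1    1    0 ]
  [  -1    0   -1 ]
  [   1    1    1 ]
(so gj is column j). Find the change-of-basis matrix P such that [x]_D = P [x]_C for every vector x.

[[0, 2, 2], [2, -1, 1], [1, 2, -1]]

Column j of P is [bj]_D, since P maps C-coordinates to D-coordinates.
Expressing b1 in D: b1 = 0·g1 + 2g2 + g3, so column 1 of P is (0, 2, 1).
Doing the same for each bj gives P = [[0, 2, 2], [2, -1, 1], [1, 2, -1]].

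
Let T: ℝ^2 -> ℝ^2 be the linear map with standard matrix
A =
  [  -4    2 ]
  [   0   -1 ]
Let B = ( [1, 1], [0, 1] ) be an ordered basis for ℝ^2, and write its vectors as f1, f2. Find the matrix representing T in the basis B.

With P the matrix whose columns are f1, f2, [T]_B = P^(-1) A P.
Column by column: T(f1) = A f1 = [-2, -1]; its B-coordinates [-2, 1] give column 1.
Continuing for each basis vector yields [T]_B = [[-2, 2], [1, -3]].

[[-2, 2], [1, -3]]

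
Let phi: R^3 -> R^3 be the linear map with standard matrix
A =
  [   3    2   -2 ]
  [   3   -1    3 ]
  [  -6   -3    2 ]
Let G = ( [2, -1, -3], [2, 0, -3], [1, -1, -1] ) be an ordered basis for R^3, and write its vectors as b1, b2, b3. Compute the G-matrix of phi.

[[2, 3, 0], [3, 3, 2], [0, 0, -1]]

The j-th column of [phi]_G is [phi(bj)]_G.
phi(b1) = A b1 = [10, -2, -15] = 2b1 + 3b2 + 0·b3, so column 1 is [2, 3, 0].
Repeating for b2, b3 and assembling the columns gives [[2, 3, 0], [3, 3, 2], [0, 0, -1]].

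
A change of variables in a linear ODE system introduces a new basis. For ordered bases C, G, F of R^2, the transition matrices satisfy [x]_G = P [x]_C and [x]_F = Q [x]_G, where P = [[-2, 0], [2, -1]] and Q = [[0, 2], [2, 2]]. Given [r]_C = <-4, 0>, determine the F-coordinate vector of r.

<-16, 0>

Apply P to get G-coordinates <8, -8>, then Q to get F-coordinates.
The result is [r]_F = <-16, 0>.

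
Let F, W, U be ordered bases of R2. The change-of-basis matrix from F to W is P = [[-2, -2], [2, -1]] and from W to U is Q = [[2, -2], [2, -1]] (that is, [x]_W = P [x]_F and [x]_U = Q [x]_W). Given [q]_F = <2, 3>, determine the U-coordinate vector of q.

<-22, -21>

First [q]_W = P [q]_F = <-10, 1>.
Then [q]_U = Q [q]_W = <-22, -21>.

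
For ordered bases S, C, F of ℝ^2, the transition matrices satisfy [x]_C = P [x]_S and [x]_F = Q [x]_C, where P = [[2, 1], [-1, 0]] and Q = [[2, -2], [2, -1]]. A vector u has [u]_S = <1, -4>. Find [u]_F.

First [u]_C = P [u]_S = <-2, -1>.
Then [u]_F = Q [u]_C = <-2, -3>.

<-2, -3>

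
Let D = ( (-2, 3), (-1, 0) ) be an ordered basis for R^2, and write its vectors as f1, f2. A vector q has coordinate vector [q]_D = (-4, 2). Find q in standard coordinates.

By definition q = -4f1 + 2f2.
Summing componentwise gives (6, -12).

(6, -12)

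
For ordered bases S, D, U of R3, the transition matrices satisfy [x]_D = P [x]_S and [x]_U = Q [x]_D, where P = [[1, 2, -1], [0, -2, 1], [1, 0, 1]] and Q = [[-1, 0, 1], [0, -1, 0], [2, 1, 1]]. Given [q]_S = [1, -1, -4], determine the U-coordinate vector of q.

[-6, 2, 1]

Composing the changes, [q]_U = Q P [q]_S.
Q P = [[0, -2, 2], [0, 2, -1], [3, 2, 0]]; applying this to [1, -1, -4] gives [-6, 2, 1].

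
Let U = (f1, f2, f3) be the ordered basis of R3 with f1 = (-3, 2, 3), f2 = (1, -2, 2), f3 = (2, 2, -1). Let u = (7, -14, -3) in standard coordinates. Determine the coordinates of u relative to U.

(-3, 2, -2)

Write u = c_1 f1 + ... + c_3 f3 and solve for the c_i.
Row-reducing the augmented matrix [M | u] gives c = (-3, 2, -2).
Check: -3f1 + 2f2 - 2f3 = (7, -14, -3).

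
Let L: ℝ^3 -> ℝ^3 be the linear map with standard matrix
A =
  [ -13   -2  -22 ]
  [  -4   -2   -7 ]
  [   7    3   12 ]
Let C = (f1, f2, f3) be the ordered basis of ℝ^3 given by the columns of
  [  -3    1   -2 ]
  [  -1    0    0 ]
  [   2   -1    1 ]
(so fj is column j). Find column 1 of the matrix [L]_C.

Compute L(f1) = A f1 = [-3, 0, 0] in standard coordinates.
Then write this in C-coordinates: solve for y in y_1 f1 + ... + y_3 f3 = [-3, 0, 0].
This gives y = [0, 3, 3], which is column 1 of [L]_C.

[0, 3, 3]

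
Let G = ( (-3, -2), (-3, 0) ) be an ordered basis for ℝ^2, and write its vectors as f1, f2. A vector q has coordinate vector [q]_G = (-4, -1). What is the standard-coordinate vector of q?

(15, 8)

q = M [q]_G, where M has columns f1, f2.
Carrying out the matrix-vector product, q = (15, 8).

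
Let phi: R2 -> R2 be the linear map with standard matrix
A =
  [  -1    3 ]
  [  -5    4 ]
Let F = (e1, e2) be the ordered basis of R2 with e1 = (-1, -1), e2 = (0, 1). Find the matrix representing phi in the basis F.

[[2, -3], [3, 1]]

With P the matrix whose columns are e1, e2, [phi]_F = P^(-1) A P.
Column by column: phi(e1) = A e1 = (-2, 1); its F-coordinates (2, 3) give column 1.
Continuing for each basis vector yields [phi]_F = [[2, -3], [3, 1]].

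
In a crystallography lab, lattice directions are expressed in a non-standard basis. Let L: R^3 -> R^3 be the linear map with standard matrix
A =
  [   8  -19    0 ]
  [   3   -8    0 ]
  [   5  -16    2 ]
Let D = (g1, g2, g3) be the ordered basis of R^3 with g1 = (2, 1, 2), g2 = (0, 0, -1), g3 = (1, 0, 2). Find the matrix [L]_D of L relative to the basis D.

Let P have columns g1, ..., g3. Then [L]_D = P^(-1) A P.
Here det P = -1, so P^(-1) is integer; computing A P first and then P^(-1)(A P) gives [[-2, 0, 3], [0, 2, 1], [1, 0, 2]].

[[-2, 0, 3], [0, 2, 1], [1, 0, 2]]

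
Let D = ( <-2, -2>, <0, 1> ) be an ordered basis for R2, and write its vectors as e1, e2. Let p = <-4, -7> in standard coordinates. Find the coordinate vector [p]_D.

We seek scalars with c_1 e1 + c_2 e2 = p; equivalently solve M c = p where the columns of M are e1, e2.
System: -2c_1 + 0c_2 = -4, -2c_1 + c_2 = -7; solving gives c_1 = 2, c_2 = -3.
Check: 2e1 - 3e2 = <-4, -7>.

<2, -3>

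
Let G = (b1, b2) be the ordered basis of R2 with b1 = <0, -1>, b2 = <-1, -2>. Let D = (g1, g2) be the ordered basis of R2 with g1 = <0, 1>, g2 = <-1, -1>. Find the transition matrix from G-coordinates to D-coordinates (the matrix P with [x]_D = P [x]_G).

[[-1, -1], [0, 1]]

Column j of P is [bj]_D, since P maps G-coordinates to D-coordinates.
Expressing b1 in D: b1 = -g1 + 0·g2, so column 1 of P is <-1, 0>.
Doing the same for each bj gives P = [[-1, -1], [0, 1]].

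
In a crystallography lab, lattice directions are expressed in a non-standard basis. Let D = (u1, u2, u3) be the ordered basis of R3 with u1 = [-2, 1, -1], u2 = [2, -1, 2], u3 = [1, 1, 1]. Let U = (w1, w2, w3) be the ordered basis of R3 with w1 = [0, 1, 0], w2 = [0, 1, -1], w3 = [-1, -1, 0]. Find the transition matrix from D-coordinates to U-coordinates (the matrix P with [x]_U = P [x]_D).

Column j of P is [uj]_U, since P maps D-coordinates to U-coordinates.
Expressing u1 in U: u1 = 2w1 + w2 + 2w3, so column 1 of P is [2, 1, 2].
Doing the same for each uj gives P = [[2, -1, 1], [1, -2, -1], [2, -2, -1]].

[[2, -1, 1], [1, -2, -1], [2, -2, -1]]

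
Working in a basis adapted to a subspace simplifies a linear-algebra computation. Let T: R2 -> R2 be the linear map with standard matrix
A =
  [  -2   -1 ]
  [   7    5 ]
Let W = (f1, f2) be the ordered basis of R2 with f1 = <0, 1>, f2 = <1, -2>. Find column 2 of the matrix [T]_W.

<-3, 0>

Compute T(f2) = A f2 = <0, -3> in standard coordinates.
Then write this in W-coordinates: solve for y in y_1 f1 + y_2 f2 = <0, -3>.
This gives y = <-3, 0>, which is column 2 of [T]_W.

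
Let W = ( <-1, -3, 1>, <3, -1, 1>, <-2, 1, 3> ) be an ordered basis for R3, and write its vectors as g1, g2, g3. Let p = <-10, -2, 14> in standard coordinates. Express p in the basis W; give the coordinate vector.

<2, 0, 4>

We seek scalars with c_1 g1 + ... + c_3 g3 = p; equivalently solve M c = p where the columns of M are g1, ..., g3.
Gaussian elimination on [M | p] yields c = (2, 0, 4).
Check: 2g1 + 0·g2 + 4g3 = <-10, -2, 14>.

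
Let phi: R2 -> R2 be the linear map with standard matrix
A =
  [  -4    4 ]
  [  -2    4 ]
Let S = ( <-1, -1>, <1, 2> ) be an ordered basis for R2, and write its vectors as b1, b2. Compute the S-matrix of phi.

[[-2, -2], [-2, 2]]

With P the matrix whose columns are b1, b2, [phi]_S = P^(-1) A P.
Column by column: phi(b1) = A b1 = <0, -2>; its S-coordinates <-2, -2> give column 1.
Continuing for each basis vector yields [phi]_S = [[-2, -2], [-2, 2]].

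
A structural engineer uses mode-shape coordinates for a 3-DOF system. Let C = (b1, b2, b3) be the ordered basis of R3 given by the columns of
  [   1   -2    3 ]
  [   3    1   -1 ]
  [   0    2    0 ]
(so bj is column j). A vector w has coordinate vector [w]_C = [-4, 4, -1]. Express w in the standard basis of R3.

[-15, -7, 8]

The coordinates say w = -4b1 + 4b2 - b3; adding the scaled basis vectors gives [-15, -7, 8].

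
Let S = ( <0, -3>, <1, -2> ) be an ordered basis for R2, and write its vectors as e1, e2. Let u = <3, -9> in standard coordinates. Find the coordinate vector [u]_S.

Write u = c_1 e1 + c_2 e2 and solve for the c_i.
System: 0c_1 + c_2 = 3, -3c_1 - 2c_2 = -9; solving gives c_1 = 1, c_2 = 3.
Check: e1 + 3e2 = <3, -9>.

<1, 3>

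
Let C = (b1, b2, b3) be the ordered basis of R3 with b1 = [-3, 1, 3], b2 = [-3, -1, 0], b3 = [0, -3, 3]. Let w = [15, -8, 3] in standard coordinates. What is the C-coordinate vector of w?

[-2, -3, 3]

Write w = c_1 b1 + ... + c_3 b3 and solve for the c_i.
Solving this 3x3 system gives c = (-2, -3, 3).
Check: -2b1 - 3b2 + 3b3 = [15, -8, 3].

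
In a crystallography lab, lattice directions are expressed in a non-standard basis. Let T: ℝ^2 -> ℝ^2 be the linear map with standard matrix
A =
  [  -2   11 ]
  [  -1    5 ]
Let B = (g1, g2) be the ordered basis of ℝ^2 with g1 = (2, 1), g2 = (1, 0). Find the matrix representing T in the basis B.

[[3, -1], [1, 0]]

The j-th column of [T]_B is [T(gj)]_B.
T(g1) = A g1 = (7, 3) = 3g1 + g2, so column 1 is (3, 1).
Repeating for g2 and assembling the columns gives [[3, -1], [1, 0]].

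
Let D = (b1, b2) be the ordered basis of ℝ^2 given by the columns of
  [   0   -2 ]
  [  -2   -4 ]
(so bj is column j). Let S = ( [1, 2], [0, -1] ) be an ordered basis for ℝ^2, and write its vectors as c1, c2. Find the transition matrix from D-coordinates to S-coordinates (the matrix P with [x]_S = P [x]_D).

[[0, -2], [2, 0]]

Take x = bj: its D-coordinates are the j-th standard unit vector, so P e_j — column j of P — equals [bj]_S.
b1 = 0·c1 + 2c2, giving column 1 = [0, 2]; repeating for each j gives P = [[0, -2], [2, 0]].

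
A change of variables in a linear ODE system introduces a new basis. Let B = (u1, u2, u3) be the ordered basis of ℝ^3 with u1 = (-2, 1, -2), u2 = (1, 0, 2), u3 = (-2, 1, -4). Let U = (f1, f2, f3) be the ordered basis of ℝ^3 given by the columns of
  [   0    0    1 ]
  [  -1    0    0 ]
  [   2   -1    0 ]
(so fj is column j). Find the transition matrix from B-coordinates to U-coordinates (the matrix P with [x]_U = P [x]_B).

[[-1, 0, -1], [0, -2, 2], [-2, 1, -2]]

Let M have columns uj and N have columns fj. Then for every x, N [x]_U = x = M [x]_B, so P = N^(-1) M.
Since det N = 1, N^(-1) has integer entries; multiplying gives P = [[-1, 0, -1], [0, -2, 2], [-2, 1, -2]].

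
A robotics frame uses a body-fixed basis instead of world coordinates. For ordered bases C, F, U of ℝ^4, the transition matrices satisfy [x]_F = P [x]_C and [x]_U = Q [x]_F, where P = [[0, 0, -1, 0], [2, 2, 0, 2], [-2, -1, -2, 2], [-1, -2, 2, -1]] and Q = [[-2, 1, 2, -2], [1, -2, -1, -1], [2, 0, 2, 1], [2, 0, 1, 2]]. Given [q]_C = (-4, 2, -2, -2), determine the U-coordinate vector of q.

(4, 14, 14, 6)

First [q]_F = P [q]_C = (2, -8, 6, -2).
Then [q]_U = Q [q]_F = (4, 14, 14, 6).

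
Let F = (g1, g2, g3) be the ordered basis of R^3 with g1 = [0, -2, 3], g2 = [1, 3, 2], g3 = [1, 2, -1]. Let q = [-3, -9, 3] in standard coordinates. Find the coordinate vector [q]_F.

We seek scalars with c_1 g1 + ... + c_3 g3 = q; equivalently solve M c = q where the columns of M are g1, ..., g3.
Solving this 3x3 system gives c = (1, -1, -2).
Check: g1 - g2 - 2g3 = [-3, -9, 3].

[1, -1, -2]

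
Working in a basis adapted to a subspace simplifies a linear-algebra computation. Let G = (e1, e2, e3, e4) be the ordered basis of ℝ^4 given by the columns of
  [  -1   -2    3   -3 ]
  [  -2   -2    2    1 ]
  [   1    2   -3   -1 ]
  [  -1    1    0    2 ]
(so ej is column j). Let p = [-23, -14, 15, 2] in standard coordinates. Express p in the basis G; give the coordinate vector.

We seek scalars with c_1 e1 + ... + c_4 e4 = p; equivalently solve M c = p where the columns of M are e1, ..., e4.
Row-reducing the augmented matrix [M | p] gives c = (3, 1, -4, 2).
Check: 3e1 + e2 - 4e3 + 2e4 = [-23, -14, 15, 2].

[3, 1, -4, 2]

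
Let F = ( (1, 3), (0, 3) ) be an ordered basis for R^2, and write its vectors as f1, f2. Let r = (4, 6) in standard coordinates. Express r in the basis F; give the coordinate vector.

(4, -2)

We seek scalars with c_1 f1 + c_2 f2 = r; equivalently solve M c = r where the columns of M are f1, f2.
System: c_1 + 0c_2 = 4, 3c_1 + 3c_2 = 6; solving gives c_1 = 4, c_2 = -2.
Check: 4f1 - 2f2 = (4, 6).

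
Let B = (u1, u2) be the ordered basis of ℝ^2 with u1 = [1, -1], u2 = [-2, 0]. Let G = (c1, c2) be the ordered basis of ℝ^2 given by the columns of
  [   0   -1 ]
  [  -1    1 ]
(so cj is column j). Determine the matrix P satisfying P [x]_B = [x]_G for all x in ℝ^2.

Let M have columns uj and N have columns cj. Then for every x, N [x]_G = x = M [x]_B, so P = N^(-1) M.
Since det N = -1, N^(-1) has integer entries; multiplying gives P = [[0, 2], [-1, 2]].

[[0, 2], [-1, 2]]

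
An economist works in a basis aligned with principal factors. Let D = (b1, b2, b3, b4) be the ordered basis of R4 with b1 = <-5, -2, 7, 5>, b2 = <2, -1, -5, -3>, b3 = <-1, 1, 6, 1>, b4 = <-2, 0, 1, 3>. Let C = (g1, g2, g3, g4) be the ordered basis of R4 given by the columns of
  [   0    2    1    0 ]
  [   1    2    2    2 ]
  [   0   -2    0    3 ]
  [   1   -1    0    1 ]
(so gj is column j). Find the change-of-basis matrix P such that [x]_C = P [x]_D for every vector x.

Take x = bj: its D-coordinates are the j-th standard unit vector, so P e_j — column j of P — equals [bj]_C.
b1 = 2g1 - 2g2 - g3 + g4, giving column 1 = <2, -2, -1, 1>; repeating for each j gives P = [[2, -1, -1, 2], [-2, 1, 0, -2], [-1, 0, -1, 2], [1, -1, 2, -1]].

[[2, -1, -1, 2], [-2, 1, 0, -2], [-1, 0, -1, 2], [1, -1, 2, -1]]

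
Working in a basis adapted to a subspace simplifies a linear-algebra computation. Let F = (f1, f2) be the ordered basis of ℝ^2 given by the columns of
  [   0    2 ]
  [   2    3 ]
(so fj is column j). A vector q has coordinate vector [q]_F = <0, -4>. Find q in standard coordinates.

<-8, -12>

The coordinates say q = 0·f1 - 4f2; adding the scaled basis vectors gives <-8, -12>.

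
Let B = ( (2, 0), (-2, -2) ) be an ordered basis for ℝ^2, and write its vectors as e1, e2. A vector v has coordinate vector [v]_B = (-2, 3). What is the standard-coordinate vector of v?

The coordinates say v = -2e1 + 3e2; adding the scaled basis vectors gives (-10, -6).

(-10, -6)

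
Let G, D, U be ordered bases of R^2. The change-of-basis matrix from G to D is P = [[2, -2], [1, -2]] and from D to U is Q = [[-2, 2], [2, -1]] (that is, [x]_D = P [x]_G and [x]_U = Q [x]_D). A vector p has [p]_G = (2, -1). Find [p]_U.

First [p]_D = P [p]_G = (6, 4).
Then [p]_U = Q [p]_D = (-4, 8).

(-4, 8)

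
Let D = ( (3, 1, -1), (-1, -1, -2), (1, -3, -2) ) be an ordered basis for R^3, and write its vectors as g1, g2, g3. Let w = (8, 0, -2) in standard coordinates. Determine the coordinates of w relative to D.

We seek scalars with c_1 g1 + ... + c_3 g3 = w; equivalently solve M c = w where the columns of M are g1, ..., g3.
Gaussian elimination on [M | w] yields c = (2, -1, 1).
Check: 2g1 - g2 + g3 = (8, 0, -2).

(2, -1, 1)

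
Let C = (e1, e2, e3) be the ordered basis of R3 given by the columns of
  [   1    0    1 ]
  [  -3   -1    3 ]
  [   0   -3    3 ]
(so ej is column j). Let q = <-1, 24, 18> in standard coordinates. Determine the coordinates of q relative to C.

<-4, -3, 3>

[q]_C is the unique c with M c = q, where M has columns e1, ..., e3.
Gaussian elimination on [M | q] yields c = (-4, -3, 3).
Check: -4e1 - 3e2 + 3e3 = <-1, 24, 18>.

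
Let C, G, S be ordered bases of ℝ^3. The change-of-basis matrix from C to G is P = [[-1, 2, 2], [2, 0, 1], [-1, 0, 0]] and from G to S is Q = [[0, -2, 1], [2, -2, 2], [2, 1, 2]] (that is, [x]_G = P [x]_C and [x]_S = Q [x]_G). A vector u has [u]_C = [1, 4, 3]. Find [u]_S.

[-11, 14, 29]

Apply P to get G-coordinates [13, 5, -1], then Q to get S-coordinates.
The result is [u]_S = [-11, 14, 29].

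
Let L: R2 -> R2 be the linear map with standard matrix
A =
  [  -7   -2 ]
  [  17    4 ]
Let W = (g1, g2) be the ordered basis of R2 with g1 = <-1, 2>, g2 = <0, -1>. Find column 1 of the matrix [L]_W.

Column 1 of [L]_W is the W-coordinate vector of L(g1).
In standard coordinates L(g1) = A g1 = <3, -9>.
Converting to W: <3, -9> = -3g1 + 3g2, so the coordinate vector is <-3, 3>.

<-3, 3>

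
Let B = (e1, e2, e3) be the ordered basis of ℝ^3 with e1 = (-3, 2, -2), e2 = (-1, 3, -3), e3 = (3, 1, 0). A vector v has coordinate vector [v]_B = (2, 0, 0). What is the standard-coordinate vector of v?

v = M [v]_B, where M has columns e1, ..., e3.
Carrying out the matrix-vector product, v = (-6, 4, -4).

(-6, 4, -4)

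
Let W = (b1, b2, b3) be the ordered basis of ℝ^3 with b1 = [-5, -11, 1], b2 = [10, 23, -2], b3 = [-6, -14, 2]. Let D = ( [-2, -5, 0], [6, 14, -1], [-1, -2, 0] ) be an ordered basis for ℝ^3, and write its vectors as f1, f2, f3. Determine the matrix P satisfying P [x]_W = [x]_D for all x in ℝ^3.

[[-1, 1, -2], [-1, 2, -2], [1, 0, -2]]

Take x = bj: its W-coordinates are the j-th standard unit vector, so P e_j — column j of P — equals [bj]_D.
b1 = -f1 - f2 + f3, giving column 1 = [-1, -1, 1]; repeating for each j gives P = [[-1, 1, -2], [-1, 2, -2], [1, 0, -2]].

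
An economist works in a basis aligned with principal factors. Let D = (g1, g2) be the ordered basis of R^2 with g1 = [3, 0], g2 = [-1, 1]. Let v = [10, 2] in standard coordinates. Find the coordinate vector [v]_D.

[v]_D is the unique c with M c = v, where M has columns g1, g2.
System: 3c_1 - c_2 = 10, 0c_1 + c_2 = 2; solving gives c_1 = 4, c_2 = 2.
Check: 4g1 + 2g2 = [10, 2].

[4, 2]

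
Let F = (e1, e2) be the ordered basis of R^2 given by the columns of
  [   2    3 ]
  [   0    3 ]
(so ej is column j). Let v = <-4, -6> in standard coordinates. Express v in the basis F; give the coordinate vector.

[v]_F is the unique c with M c = v, where M has columns e1, e2.
System: 2c_1 + 3c_2 = -4, 0c_1 + 3c_2 = -6; solving gives c_1 = 1, c_2 = -2.
Check: e1 - 2e2 = <-4, -6>.

<1, -2>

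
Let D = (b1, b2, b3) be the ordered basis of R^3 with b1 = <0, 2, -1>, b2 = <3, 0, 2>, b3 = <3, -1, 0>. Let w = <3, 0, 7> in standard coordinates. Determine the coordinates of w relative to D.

<-1, 3, -2>

We seek scalars with c_1 b1 + ... + c_3 b3 = w; equivalently solve M c = w where the columns of M are b1, ..., b3.
Row-reducing the augmented matrix [M | w] gives c = (-1, 3, -2).
Check: -b1 + 3b2 - 2b3 = <3, 0, 7>.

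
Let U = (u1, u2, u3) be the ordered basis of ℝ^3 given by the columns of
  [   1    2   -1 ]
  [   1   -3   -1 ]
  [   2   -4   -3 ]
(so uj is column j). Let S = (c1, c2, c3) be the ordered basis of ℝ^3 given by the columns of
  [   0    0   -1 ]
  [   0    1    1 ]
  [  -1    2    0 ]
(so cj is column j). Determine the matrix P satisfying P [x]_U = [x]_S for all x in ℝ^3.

Take x = uj: its U-coordinates are the j-th standard unit vector, so P e_j — column j of P — equals [uj]_S.
u1 = 2c1 + 2c2 - c3, giving column 1 = [2, 2, -1]; repeating for each j gives P = [[2, 2, -1], [2, -1, -2], [-1, -2, 1]].

[[2, 2, -1], [2, -1, -2], [-1, -2, 1]]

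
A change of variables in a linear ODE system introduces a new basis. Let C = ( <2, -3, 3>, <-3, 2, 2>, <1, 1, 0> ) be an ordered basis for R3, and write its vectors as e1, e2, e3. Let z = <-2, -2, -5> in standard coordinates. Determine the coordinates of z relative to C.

We seek scalars with c_1 e1 + ... + c_3 e3 = z; equivalently solve M c = z where the columns of M are e1, ..., e3.
Solving this 3x3 system gives c = (-1, -1, -3).
Check: -e1 - e2 - 3e3 = <-2, -2, -5>.

<-1, -1, -3>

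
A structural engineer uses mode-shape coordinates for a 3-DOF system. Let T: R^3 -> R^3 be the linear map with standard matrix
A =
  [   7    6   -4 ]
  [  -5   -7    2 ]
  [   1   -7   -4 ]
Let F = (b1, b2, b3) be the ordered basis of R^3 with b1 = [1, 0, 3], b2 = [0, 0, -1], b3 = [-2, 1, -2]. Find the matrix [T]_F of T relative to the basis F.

[[-3, 0, -2], [0, 0, -3], [1, -2, -1]]

With P the matrix whose columns are b1, ..., b3, [T]_F = P^(-1) A P.
Column by column: T(b1) = A b1 = [-5, 1, -11]; its F-coordinates [-3, 0, 1] give column 1.
Continuing for each basis vector yields [T]_F = [[-3, 0, -2], [0, 0, -3], [1, -2, -1]].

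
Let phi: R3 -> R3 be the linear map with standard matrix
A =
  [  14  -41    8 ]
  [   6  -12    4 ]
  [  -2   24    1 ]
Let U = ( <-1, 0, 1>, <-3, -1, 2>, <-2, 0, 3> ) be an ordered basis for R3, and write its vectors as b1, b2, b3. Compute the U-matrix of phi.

[[2, -3, -2], [2, -2, 0], [-1, -3, 3]]

The j-th column of [phi]_U is [phi(bj)]_U.
phi(b1) = A b1 = <-6, -2, 3> = 2b1 + 2b2 - b3, so column 1 is <2, 2, -1>.
Repeating for b2, b3 and assembling the columns gives [[2, -3, -2], [2, -2, 0], [-1, -3, 3]].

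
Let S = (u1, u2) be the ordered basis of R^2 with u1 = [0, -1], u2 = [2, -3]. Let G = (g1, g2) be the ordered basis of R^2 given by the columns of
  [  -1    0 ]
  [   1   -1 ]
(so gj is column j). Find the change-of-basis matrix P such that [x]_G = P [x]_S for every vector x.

[[0, -2], [1, 1]]

Let M have columns uj and N have columns gj. Then for every x, N [x]_G = x = M [x]_S, so P = N^(-1) M.
Since det N = 1, N^(-1) has integer entries; multiplying gives P = [[0, -2], [1, 1]].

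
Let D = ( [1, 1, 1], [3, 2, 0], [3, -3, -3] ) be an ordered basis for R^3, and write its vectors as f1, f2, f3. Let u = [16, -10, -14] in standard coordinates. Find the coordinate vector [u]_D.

We seek scalars with c_1 f1 + ... + c_3 f3 = u; equivalently solve M c = u where the columns of M are f1, ..., f3.
Solving this 3x3 system gives c = (-2, 2, 4).
Check: -2f1 + 2f2 + 4f3 = [16, -10, -14].

[-2, 2, 4]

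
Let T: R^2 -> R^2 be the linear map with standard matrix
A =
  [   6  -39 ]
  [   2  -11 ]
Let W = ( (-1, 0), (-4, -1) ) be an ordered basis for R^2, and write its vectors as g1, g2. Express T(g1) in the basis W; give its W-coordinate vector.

Compute T(g1) = A g1 = (-6, -2) in standard coordinates.
Then write this in W-coordinates: solve for y in y_1 g1 + y_2 g2 = (-6, -2).
This gives y = (-2, 2), which is column 1 of [T]_W.

(-2, 2)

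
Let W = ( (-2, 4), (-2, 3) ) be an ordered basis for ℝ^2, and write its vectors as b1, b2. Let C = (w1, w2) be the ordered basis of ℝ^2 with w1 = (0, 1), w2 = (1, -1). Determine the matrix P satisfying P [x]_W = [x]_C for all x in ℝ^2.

[[2, 1], [-2, -2]]

Column j of P is [bj]_C, since P maps W-coordinates to C-coordinates.
Expressing b1 in C: b1 = 2w1 - 2w2, so column 1 of P is (2, -2).
Doing the same for each bj gives P = [[2, 1], [-2, -2]].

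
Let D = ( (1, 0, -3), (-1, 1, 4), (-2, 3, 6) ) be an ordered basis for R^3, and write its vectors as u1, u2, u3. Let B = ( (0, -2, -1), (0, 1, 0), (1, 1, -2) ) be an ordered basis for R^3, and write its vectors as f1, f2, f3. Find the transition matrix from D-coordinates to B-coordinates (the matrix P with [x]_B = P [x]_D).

[[1, -2, -2], [1, -2, 1], [1, -1, -2]]

Let M have columns uj and N have columns fj. Then for every x, N [x]_B = x = M [x]_D, so P = N^(-1) M.
Since det N = 1, N^(-1) has integer entries; multiplying gives P = [[1, -2, -2], [1, -2, 1], [1, -1, -2]].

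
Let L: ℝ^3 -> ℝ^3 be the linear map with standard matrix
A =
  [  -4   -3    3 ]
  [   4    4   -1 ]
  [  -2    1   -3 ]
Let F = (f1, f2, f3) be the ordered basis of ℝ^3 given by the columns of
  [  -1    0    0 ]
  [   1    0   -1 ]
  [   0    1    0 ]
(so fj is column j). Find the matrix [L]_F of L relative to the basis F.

[[-1, -3, -3], [3, -3, -1], [-1, -2, 1]]

With P the matrix whose columns are f1, ..., f3, [L]_F = P^(-1) A P.
Column by column: L(f1) = A f1 = [1, 0, 3]; its F-coordinates [-1, 3, -1] give column 1.
Continuing for each basis vector yields [L]_F = [[-1, -3, -3], [3, -3, -1], [-1, -2, 1]].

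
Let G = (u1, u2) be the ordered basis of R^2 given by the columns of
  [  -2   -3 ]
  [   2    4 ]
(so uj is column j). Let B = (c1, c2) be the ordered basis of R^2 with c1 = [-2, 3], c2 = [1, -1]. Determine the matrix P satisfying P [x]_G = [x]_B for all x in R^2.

[[0, 1], [-2, -1]]

Let M have columns uj and N have columns cj. Then for every x, N [x]_B = x = M [x]_G, so P = N^(-1) M.
Since det N = -1, N^(-1) has integer entries; multiplying gives P = [[0, 1], [-2, -1]].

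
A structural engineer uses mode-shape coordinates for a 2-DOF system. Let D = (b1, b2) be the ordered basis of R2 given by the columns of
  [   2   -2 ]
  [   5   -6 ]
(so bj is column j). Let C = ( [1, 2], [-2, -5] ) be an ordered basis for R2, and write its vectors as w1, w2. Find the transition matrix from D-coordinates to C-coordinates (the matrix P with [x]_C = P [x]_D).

[[0, 2], [-1, 2]]

Column j of P is [bj]_C, since P maps D-coordinates to C-coordinates.
Expressing b1 in C: b1 = 0·w1 - w2, so column 1 of P is [0, -1].
Doing the same for each bj gives P = [[0, 2], [-1, 2]].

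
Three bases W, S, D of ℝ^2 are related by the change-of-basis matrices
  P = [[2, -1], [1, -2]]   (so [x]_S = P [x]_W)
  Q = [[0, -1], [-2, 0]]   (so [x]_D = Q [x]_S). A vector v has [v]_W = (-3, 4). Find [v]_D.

(11, 20)

Apply P to get S-coordinates (-10, -11), then Q to get D-coordinates.
The result is [v]_D = (11, 20).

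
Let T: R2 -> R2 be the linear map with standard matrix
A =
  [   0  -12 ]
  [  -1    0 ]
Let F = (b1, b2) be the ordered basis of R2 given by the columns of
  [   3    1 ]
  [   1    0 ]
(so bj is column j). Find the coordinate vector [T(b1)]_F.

Column 1 of [T]_F is the F-coordinate vector of T(b1).
In standard coordinates T(b1) = A b1 = (-12, -3).
Converting to F: (-12, -3) = -3b1 - 3b2, so the coordinate vector is (-3, -3).

(-3, -3)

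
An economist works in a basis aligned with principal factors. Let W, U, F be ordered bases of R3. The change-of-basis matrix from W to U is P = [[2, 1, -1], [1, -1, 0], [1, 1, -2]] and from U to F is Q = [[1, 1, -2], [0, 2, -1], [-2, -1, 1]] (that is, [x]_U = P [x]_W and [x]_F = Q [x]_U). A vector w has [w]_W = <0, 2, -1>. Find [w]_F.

<-7, -8, 0>

Composing the changes, [w]_F = Q P [w]_W.
Q P = [[1, -2, 3], [1, -3, 2], [-4, 0, 0]]; applying this to <0, 2, -1> gives <-7, -8, 0>.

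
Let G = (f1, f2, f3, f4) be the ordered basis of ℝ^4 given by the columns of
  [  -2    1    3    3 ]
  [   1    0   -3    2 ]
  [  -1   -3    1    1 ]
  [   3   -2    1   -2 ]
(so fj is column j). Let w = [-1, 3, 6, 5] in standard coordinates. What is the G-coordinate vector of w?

[1, -2, 0, 1]

Write w = c_1 f1 + ... + c_4 f4 and solve for the c_i.
Row-reducing the augmented matrix [M | w] gives c = (1, -2, 0, 1).
Check: f1 - 2f2 + 0·f3 + f4 = [-1, 3, 6, 5].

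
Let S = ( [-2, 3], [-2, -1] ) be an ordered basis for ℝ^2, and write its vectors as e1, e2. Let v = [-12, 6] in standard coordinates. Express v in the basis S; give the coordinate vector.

[3, 3]

We seek scalars with c_1 e1 + c_2 e2 = v; equivalently solve M c = v where the columns of M are e1, e2.
System: -2c_1 - 2c_2 = -12, 3c_1 - c_2 = 6; solving gives c_1 = 3, c_2 = 3.
Check: 3e1 + 3e2 = [-12, 6].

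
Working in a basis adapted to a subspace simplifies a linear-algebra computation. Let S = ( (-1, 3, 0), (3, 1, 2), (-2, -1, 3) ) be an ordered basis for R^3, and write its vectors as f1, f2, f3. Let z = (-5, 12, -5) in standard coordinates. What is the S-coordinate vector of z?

Write z = c_1 f1 + ... + c_3 f3 and solve for the c_i.
Solving this 3x3 system gives c = (4, -1, -1).
Check: 4f1 - f2 - f3 = (-5, 12, -5).

(4, -1, -1)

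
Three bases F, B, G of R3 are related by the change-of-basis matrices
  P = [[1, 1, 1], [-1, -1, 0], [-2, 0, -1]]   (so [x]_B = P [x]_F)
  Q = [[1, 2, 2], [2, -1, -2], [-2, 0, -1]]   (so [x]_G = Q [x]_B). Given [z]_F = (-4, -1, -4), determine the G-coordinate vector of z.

First [z]_B = P [z]_F = (-9, 5, 12).
Then [z]_G = Q [z]_B = (25, -47, 6).

(25, -47, 6)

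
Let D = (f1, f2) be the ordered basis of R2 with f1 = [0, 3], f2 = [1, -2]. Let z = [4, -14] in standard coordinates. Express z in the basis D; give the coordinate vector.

Write z = c_1 f1 + c_2 f2 and solve for the c_i.
System: 0c_1 + c_2 = 4, 3c_1 - 2c_2 = -14; solving gives c_1 = -2, c_2 = 4.
Check: -2f1 + 4f2 = [4, -14].

[-2, 4]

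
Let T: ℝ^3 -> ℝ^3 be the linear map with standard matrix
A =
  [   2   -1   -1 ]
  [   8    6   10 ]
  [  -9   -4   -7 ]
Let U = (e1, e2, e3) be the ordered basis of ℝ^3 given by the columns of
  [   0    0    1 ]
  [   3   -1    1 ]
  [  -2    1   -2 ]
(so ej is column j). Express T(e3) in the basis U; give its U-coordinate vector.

(-2, 3, 3)

Column 3 of [T]_U is the U-coordinate vector of T(e3).
In standard coordinates T(e3) = A e3 = (3, -6, 1).
Converting to U: (3, -6, 1) = -2e1 + 3e2 + 3e3, so the coordinate vector is (-2, 3, 3).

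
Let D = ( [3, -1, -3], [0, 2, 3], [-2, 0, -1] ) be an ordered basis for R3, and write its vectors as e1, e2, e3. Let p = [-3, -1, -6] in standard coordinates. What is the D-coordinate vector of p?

We seek scalars with c_1 e1 + ... + c_3 e3 = p; equivalently solve M c = p where the columns of M are e1, ..., e3.
Row-reducing the augmented matrix [M | p] gives c = (1, 0, 3).
Check: e1 + 0·e2 + 3e3 = [-3, -1, -6].

[1, 0, 3]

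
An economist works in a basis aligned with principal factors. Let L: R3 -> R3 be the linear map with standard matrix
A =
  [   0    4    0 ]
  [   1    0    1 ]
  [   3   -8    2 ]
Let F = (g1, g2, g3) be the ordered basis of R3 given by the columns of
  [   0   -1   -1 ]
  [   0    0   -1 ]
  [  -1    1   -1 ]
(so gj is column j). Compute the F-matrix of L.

Let P have columns g1, ..., g3. Then [L]_F = P^(-1) A P.
Here det P = -1, so P^(-1) is integer; computing A P first and then P^(-1)(A P) gives [[0, 1, -3], [-1, 0, 2], [1, 0, 2]].

[[0, 1, -3], [-1, 0, 2], [1, 0, 2]]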